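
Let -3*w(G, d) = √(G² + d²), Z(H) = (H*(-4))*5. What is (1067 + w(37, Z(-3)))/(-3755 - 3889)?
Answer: -1067/7644 + √4969/22932 ≈ -0.13651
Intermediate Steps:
Z(H) = -20*H (Z(H) = -4*H*5 = -20*H)
w(G, d) = -√(G² + d²)/3
(1067 + w(37, Z(-3)))/(-3755 - 3889) = (1067 - √(37² + (-20*(-3))²)/3)/(-3755 - 3889) = (1067 - √(1369 + 60²)/3)/(-7644) = (1067 - √(1369 + 3600)/3)*(-1/7644) = (1067 - √4969/3)*(-1/7644) = -1067/7644 + √4969/22932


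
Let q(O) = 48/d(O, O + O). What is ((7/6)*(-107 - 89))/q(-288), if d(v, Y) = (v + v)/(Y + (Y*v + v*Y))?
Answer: 343/41400 ≈ 0.0082850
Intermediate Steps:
d(v, Y) = 2*v/(Y + 2*Y*v) (d(v, Y) = (2*v)/(Y + (Y*v + Y*v)) = (2*v)/(Y + 2*Y*v) = 2*v/(Y + 2*Y*v))
q(O) = 48 + 96*O (q(O) = 48/((2*O/((O + O)*(1 + 2*O)))) = 48/((2*O/(((2*O))*(1 + 2*O)))) = 48/((2*O*(1/(2*O))/(1 + 2*O))) = 48/(1/(1 + 2*O)) = 48*(1 + 2*O) = 48 + 96*O)
((7/6)*(-107 - 89))/q(-288) = ((7/6)*(-107 - 89))/(48 + 96*(-288)) = ((7*(⅙))*(-196))/(48 - 27648) = ((7/6)*(-196))/(-27600) = -686/3*(-1/27600) = 343/41400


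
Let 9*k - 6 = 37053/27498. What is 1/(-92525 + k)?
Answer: -9166/848076667 ≈ -1.0808e-5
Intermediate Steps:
k = 7483/9166 (k = ⅔ + (37053/27498)/9 = ⅔ + (37053*(1/27498))/9 = ⅔ + (⅑)*(12351/9166) = ⅔ + 4117/27498 = 7483/9166 ≈ 0.81639)
1/(-92525 + k) = 1/(-92525 + 7483/9166) = 1/(-848076667/9166) = -9166/848076667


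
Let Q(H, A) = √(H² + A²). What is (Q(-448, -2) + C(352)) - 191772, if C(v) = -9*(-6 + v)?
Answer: -194886 + 2*√50177 ≈ -1.9444e+5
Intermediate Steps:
C(v) = 54 - 9*v
Q(H, A) = √(A² + H²)
(Q(-448, -2) + C(352)) - 191772 = (√((-2)² + (-448)²) + (54 - 9*352)) - 191772 = (√(4 + 200704) + (54 - 3168)) - 191772 = (√200708 - 3114) - 191772 = (2*√50177 - 3114) - 191772 = (-3114 + 2*√50177) - 191772 = -194886 + 2*√50177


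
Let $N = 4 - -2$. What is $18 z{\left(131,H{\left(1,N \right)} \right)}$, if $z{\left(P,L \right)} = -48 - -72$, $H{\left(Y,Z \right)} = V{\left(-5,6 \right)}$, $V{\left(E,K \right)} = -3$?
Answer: $432$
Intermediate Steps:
$N = 6$ ($N = 4 + 2 = 6$)
$H{\left(Y,Z \right)} = -3$
$z{\left(P,L \right)} = 24$ ($z{\left(P,L \right)} = -48 + 72 = 24$)
$18 z{\left(131,H{\left(1,N \right)} \right)} = 18 \cdot 24 = 432$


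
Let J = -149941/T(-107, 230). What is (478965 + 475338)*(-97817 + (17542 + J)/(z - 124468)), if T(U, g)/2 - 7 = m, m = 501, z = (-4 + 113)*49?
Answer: -3766031382594401375/40344344 ≈ -9.3347e+10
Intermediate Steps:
z = 5341 (z = 109*49 = 5341)
T(U, g) = 1016 (T(U, g) = 14 + 2*501 = 14 + 1002 = 1016)
J = -149941/1016 ≈ -147.58
(478965 + 475338)*(-97817 + (17542 + J)/(z - 124468)) = (478965 + 475338)*(-97817 + (17542 - 149941/1016)/(5341 - 124468)) = 954303*(-97817 + (17672731/1016)/(-119127)) = 954303*(-97817 + (17672731/1016)*(-1/119127)) = 954303*(-97817 - 17672731/121033032) = 954303*(-11839105763875/121033032) = -3766031382594401375/40344344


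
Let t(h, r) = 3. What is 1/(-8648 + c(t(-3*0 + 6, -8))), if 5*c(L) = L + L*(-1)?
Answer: -1/8648 ≈ -0.00011563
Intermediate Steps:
c(L) = 0 (c(L) = (L + L*(-1))/5 = (L - L)/5 = (⅕)*0 = 0)
1/(-8648 + c(t(-3*0 + 6, -8))) = 1/(-8648 + 0) = 1/(-8648) = -1/8648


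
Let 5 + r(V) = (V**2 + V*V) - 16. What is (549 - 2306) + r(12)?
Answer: -1490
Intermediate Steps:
r(V) = -21 + 2*V**2 (r(V) = -5 + ((V**2 + V*V) - 16) = -5 + ((V**2 + V**2) - 16) = -5 + (2*V**2 - 16) = -5 + (-16 + 2*V**2) = -21 + 2*V**2)
(549 - 2306) + r(12) = (549 - 2306) + (-21 + 2*12**2) = -1757 + (-21 + 2*144) = -1757 + (-21 + 288) = -1757 + 267 = -1490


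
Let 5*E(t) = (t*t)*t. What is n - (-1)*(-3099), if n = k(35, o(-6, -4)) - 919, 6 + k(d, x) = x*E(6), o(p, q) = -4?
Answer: -20984/5 ≈ -4196.8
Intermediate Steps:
E(t) = t**3/5 (E(t) = ((t*t)*t)/5 = (t**2*t)/5 = t**3/5)
k(d, x) = -6 + 216*x/5 (k(d, x) = -6 + x*((1/5)*6**3) = -6 + x*((1/5)*216) = -6 + x*(216/5) = -6 + 216*x/5)
n = -5489/5 (n = (-6 + (216/5)*(-4)) - 919 = (-6 - 864/5) - 919 = -894/5 - 919 = -5489/5 ≈ -1097.8)
n - (-1)*(-3099) = -5489/5 - (-1)*(-3099) = -5489/5 - 1*3099 = -5489/5 - 3099 = -20984/5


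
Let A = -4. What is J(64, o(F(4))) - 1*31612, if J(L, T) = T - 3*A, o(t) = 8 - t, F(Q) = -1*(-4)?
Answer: -31596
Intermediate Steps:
F(Q) = 4
J(L, T) = 12 + T (J(L, T) = T - 3*(-4) = T + 12 = 12 + T)
J(64, o(F(4))) - 1*31612 = (12 + (8 - 1*4)) - 1*31612 = (12 + (8 - 4)) - 31612 = (12 + 4) - 31612 = 16 - 31612 = -31596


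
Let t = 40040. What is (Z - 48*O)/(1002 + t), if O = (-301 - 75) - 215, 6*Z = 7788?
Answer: 14833/20521 ≈ 0.72282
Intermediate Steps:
Z = 1298 (Z = (⅙)*7788 = 1298)
O = -591 (O = -376 - 215 = -591)
(Z - 48*O)/(1002 + t) = (1298 - 48*(-591))/(1002 + 40040) = (1298 + 28368)/41042 = 29666*(1/41042) = 14833/20521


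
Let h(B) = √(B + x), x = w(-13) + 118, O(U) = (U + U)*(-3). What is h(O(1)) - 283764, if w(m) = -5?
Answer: -283764 + √107 ≈ -2.8375e+5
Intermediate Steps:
O(U) = -6*U (O(U) = (2*U)*(-3) = -6*U)
x = 113 (x = -5 + 118 = 113)
h(B) = √(113 + B) (h(B) = √(B + 113) = √(113 + B))
h(O(1)) - 283764 = √(113 - 6*1) - 283764 = √(113 - 6) - 283764 = √107 - 283764 = -283764 + √107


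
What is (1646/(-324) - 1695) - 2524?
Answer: -684301/162 ≈ -4224.1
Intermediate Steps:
(1646/(-324) - 1695) - 2524 = (1646*(-1/324) - 1695) - 2524 = (-823/162 - 1695) - 2524 = -275413/162 - 2524 = -684301/162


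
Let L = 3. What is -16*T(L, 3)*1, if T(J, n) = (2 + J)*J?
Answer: -240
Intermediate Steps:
T(J, n) = J*(2 + J)
-16*T(L, 3)*1 = -48*(2 + 3)*1 = -48*5*1 = -16*15*1 = -240*1 = -240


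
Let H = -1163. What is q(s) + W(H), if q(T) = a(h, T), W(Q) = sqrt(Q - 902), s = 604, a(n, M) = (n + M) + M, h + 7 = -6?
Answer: 1195 + I*sqrt(2065) ≈ 1195.0 + 45.442*I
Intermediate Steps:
h = -13 (h = -7 - 6 = -13)
a(n, M) = n + 2*M (a(n, M) = (M + n) + M = n + 2*M)
W(Q) = sqrt(-902 + Q)
q(T) = -13 + 2*T
q(s) + W(H) = (-13 + 2*604) + sqrt(-902 - 1163) = (-13 + 1208) + sqrt(-2065) = 1195 + I*sqrt(2065)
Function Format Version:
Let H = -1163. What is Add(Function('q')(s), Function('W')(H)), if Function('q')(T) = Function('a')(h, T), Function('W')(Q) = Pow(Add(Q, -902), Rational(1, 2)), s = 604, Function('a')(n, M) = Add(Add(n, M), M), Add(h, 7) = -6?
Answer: Add(1195, Mul(I, Pow(2065, Rational(1, 2)))) ≈ Add(1195.0, Mul(45.442, I))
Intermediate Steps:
h = -13 (h = Add(-7, -6) = -13)
Function('a')(n, M) = Add(n, Mul(2, M)) (Function('a')(n, M) = Add(Add(M, n), M) = Add(n, Mul(2, M)))
Function('W')(Q) = Pow(Add(-902, Q), Rational(1, 2))
Function('q')(T) = Add(-13, Mul(2, T))
Add(Function('q')(s), Function('W')(H)) = Add(Add(-13, Mul(2, 604)), Pow(Add(-902, -1163), Rational(1, 2))) = Add(Add(-13, 1208), Pow(-2065, Rational(1, 2))) = Add(1195, Mul(I, Pow(2065, Rational(1, 2))))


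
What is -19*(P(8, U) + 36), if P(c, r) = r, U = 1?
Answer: -703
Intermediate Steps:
-19*(P(8, U) + 36) = -19*(1 + 36) = -19*37 = -703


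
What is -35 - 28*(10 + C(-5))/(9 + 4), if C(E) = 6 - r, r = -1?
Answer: -931/13 ≈ -71.615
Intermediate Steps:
C(E) = 7 (C(E) = 6 - 1*(-1) = 6 + 1 = 7)
-35 - 28*(10 + C(-5))/(9 + 4) = -35 - 28*(10 + 7)/(9 + 4) = -35 - 476/13 = -931/13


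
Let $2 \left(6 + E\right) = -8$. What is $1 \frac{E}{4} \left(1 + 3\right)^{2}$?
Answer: $-40$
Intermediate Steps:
$E = -10$ ($E = -6 + \frac{1}{2} \left(-8\right) = -6 - 4 = -10$)
$1 \frac{E}{4} \left(1 + 3\right)^{2} = 1 \left(- \frac{10}{4}\right) \left(1 + 3\right)^{2} = 1 \left(\left(-10\right) \frac{1}{4}\right) 4^{2} = 1 \left(- \frac{5}{2}\right) 16 = \left(- \frac{5}{2}\right) 16 = -40$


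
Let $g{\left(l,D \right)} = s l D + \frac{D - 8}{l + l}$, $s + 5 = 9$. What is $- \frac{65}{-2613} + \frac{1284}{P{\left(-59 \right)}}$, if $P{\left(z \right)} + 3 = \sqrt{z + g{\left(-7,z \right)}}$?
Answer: $\frac{10950743}{4470843} + \frac{1284 \sqrt{313166}}{22243} \approx 34.754$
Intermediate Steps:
$s = 4$ ($s = -5 + 9 = 4$)
$g{\left(l,D \right)} = \frac{-8 + D}{2 l} + 4 D l$ ($g{\left(l,D \right)} = 4 l D + \frac{D - 8}{l + l} = 4 D l + \frac{-8 + D}{2 l} = \frac{-8 + D}{2 l} + 4 D l$)
$P{\left(z \right)} = -3 + \sqrt{\frac{4}{7} - \frac{379 z}{14}}$ ($P{\left(z \right)} = -3 + \sqrt{z + \frac{-8 + z + 8 z \left(-7\right)^{2}}{2 \left(-7\right)}} = -3 + \sqrt{z + \frac{1}{2} \left(- \frac{1}{7}\right) \left(-8 + z + 8 z 49\right)} = -3 + \sqrt{z + \frac{1}{2} \left(- \frac{1}{7}\right) \left(-8 + z + 392 z\right)} = -3 + \sqrt{z + \frac{1}{2} \left(- \frac{1}{7}\right) \left(-8 + 393 z\right)} = -3 + \sqrt{z - \left(- \frac{4}{7} + \frac{393 z}{14}\right)} = -3 + \sqrt{\frac{4}{7} - \frac{379 z}{14}}$)
$- \frac{65}{-2613} + \frac{1284}{P{\left(-59 \right)}} = - \frac{65}{-2613} + \frac{1284}{-3 + \frac{\sqrt{112 - -313054}}{14}} = \left(-65\right) \left(- \frac{1}{2613}\right) + \frac{1284}{-3 + \frac{\sqrt{112 + 313054}}{14}} = \frac{5}{201} + \frac{1284}{-3 + \frac{\sqrt{313166}}{14}}$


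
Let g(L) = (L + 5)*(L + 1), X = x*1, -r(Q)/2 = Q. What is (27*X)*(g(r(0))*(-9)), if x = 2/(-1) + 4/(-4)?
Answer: 3645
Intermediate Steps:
x = -3 (x = 2*(-1) + 4*(-1/4) = -2 - 1 = -3)
r(Q) = -2*Q
X = -3 (X = -3*1 = -3)
g(L) = (1 + L)*(5 + L) (g(L) = (5 + L)*(1 + L) = (1 + L)*(5 + L))
(27*X)*(g(r(0))*(-9)) = (27*(-3))*((5 + (-2*0)**2 + 6*(-2*0))*(-9)) = -81*(5 + 0**2 + 6*0)*(-9) = -81*(5 + 0 + 0)*(-9) = -405*(-9) = -81*(-45) = 3645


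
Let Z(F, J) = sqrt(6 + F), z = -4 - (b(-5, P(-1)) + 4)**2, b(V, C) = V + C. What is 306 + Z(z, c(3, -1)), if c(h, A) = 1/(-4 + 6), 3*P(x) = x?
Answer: 306 + sqrt(2)/3 ≈ 306.47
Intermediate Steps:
P(x) = x/3
b(V, C) = C + V
c(h, A) = 1/2
z = -52/9 (z = -4 - (((1/3)*(-1) - 5) + 4)**2 = -4 - ((-1/3 - 5) + 4)**2 = -4 - (-16/3 + 4)**2 = -4 - (-4/3)**2 = -4 - 1*16/9 = -4 - 16/9 = -52/9 ≈ -5.7778)
306 + Z(z, c(3, -1)) = 306 + sqrt(6 - 52/9) = 306 + sqrt(2/9) = 306 + sqrt(2)/3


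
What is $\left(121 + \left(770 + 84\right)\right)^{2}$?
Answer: $950625$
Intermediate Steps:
$\left(121 + \left(770 + 84\right)\right)^{2} = \left(121 + 854\right)^{2} = 975^{2} = 950625$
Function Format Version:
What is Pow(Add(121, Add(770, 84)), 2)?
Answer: 950625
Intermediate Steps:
Pow(Add(121, Add(770, 84)), 2) = Pow(Add(121, 854), 2) = Pow(975, 2) = 950625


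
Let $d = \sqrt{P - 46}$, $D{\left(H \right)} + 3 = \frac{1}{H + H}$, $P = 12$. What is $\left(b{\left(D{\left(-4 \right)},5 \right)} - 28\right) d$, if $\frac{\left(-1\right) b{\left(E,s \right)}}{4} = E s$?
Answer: $\frac{69 i \sqrt{34}}{2} \approx 201.17 i$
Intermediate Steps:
$D{\left(H \right)} = -3 + \frac{1}{2 H}$ ($D{\left(H \right)} = -3 + \frac{1}{H + H} = -3 + \frac{1}{2 H}$)
$b{\left(E,s \right)} = - 4 E s$
$d = i \sqrt{34}$ ($d = \sqrt{12 - 46} = \sqrt{-34} = i \sqrt{34} \approx 5.8309 i$)
$\left(b{\left(D{\left(-4 \right)},5 \right)} - 28\right) d = \left(\left(-4\right) \left(-3 + \frac{1}{2 \left(-4\right)}\right) 5 - 28\right) i \sqrt{34} = \left(\left(-4\right) \left(-3 + \frac{1}{2} \left(- \frac{1}{4}\right)\right) 5 - 28\right) i \sqrt{34} = \left(\left(-4\right) \left(-3 - \frac{1}{8}\right) 5 - 28\right) i \sqrt{34} = \left(\left(-4\right) \left(- \frac{25}{8}\right) 5 - 28\right) i \sqrt{34} = \left(\frac{125}{2} - 28\right) i \sqrt{34} = \frac{69 i \sqrt{34}}{2}$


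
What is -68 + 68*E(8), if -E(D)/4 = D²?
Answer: -17476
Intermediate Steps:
E(D) = -4*D²
-68 + 68*E(8) = -68 + 68*(-4*8²) = -68 + 68*(-4*64) = -68 + 68*(-256) = -68 - 17408 = -17476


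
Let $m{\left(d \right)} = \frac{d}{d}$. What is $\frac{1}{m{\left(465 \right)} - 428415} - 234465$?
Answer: $- \frac{100448088511}{428414} \approx -2.3447 \cdot 10^{5}$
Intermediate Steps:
$m{\left(d \right)} = 1$
$\frac{1}{m{\left(465 \right)} - 428415} - 234465 = \frac{1}{1 - 428415} - 234465 = \frac{1}{-428414} - 234465 = - \frac{1}{428414} - 234465 = - \frac{100448088511}{428414}$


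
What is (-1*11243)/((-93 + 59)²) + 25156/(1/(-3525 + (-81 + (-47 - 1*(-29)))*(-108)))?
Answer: 208418756869/1156 ≈ 1.8029e+8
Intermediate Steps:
(-1*11243)/((-93 + 59)²) + 25156/(1/(-3525 + (-81 + (-47 - 1*(-29)))*(-108))) = -11243/((-34)²) + 25156/(1/(-3525 + (-81 + (-47 + 29))*(-108))) = -11243/1156 + 25156/(1/(-3525 + (-81 - 18)*(-108))) = -11243*1/1156 + 25156/(1/(-3525 - 99*(-108))) = -11243/1156 + 25156/(1/(-3525 + 10692)) = -11243/1156 + 25156/(1/7167) = -11243/1156 + 25156*7167 = -11243/1156 + 180293052 = 208418756869/1156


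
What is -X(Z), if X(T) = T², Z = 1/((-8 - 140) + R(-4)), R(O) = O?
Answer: -1/23104 ≈ -4.3283e-5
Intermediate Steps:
Z = -1/152 (Z = 1/((-8 - 140) - 4) = 1/(-148 - 4) = 1/(-152) = -1/152 ≈ -0.0065789)
-X(Z) = -(-1/152)² = -1*1/23104 = -1/23104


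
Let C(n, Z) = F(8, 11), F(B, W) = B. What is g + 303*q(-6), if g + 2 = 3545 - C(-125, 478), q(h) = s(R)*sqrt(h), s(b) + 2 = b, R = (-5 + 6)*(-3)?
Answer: 3535 - 1515*I*sqrt(6) ≈ 3535.0 - 3711.0*I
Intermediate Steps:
C(n, Z) = 8
R = -3 (R = 1*(-3) = -3)
s(b) = -2 + b
q(h) = -5*sqrt(h) (q(h) = (-2 - 3)*sqrt(h) = -5*sqrt(h))
g = 3535 (g = -2 + (3545 - 1*8) = -2 + (3545 - 8) = -2 + 3537 = 3535)
g + 303*q(-6) = 3535 + 303*(-5*I*sqrt(6)) = 3535 - 1515*I*sqrt(6)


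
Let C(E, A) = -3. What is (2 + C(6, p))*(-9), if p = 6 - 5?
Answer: 9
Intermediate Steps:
p = 1
(2 + C(6, p))*(-9) = (2 - 3)*(-9) = -1*(-9) = 9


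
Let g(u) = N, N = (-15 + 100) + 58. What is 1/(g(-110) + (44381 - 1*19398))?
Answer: 1/25126 ≈ 3.9799e-5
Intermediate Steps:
N = 143 (N = 85 + 58 = 143)
g(u) = 143
1/(g(-110) + (44381 - 1*19398)) = 1/(143 + (44381 - 1*19398)) = 1/(143 + (44381 - 19398)) = 1/(143 + 24983) = 1/25126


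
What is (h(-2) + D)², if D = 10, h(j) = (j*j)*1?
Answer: 196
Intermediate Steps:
h(j) = j² (h(j) = j²*1 = j²)
(h(-2) + D)² = ((-2)² + 10)² = (4 + 10)² = 14² = 196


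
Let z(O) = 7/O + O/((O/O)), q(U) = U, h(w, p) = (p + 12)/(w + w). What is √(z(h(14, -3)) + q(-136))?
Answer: I*√200921/42 ≈ 10.672*I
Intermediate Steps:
h(w, p) = (12 + p)/(2*w) (h(w, p) = (12 + p)/((2*w)) = (12 + p)*(1/(2*w)) = (12 + p)/(2*w))
z(O) = O + 7/O (z(O) = 7/O + O/1 = 7/O + O*1 = 7/O + O = O + 7/O)
√(z(h(14, -3)) + q(-136)) = √(((½)*(12 - 3)/14 + 7/(((½)*(12 - 3)/14))) - 136) = √(((½)*(1/14)*9 + 7/(((½)*(1/14)*9))) - 136) = √((9/28 + 7/(9/28)) - 136) = √((9/28 + 7*(28/9)) - 136) = √((9/28 + 196/9) - 136) = √(5569/252 - 136) = √(-28703/252) = I*√200921/42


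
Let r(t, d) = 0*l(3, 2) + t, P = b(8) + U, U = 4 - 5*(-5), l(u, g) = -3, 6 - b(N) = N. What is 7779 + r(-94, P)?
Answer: 7685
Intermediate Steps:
b(N) = 6 - N
U = 29 (U = 4 + 25 = 29)
P = 27 (P = (6 - 1*8) + 29 = (6 - 8) + 29 = -2 + 29 = 27)
r(t, d) = t (r(t, d) = 0*(-3) + t = 0 + t = t)
7779 + r(-94, P) = 7779 - 94 = 7685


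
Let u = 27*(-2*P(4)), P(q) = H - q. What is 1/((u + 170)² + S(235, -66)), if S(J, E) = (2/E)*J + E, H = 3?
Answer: 33/1653395 ≈ 1.9959e-5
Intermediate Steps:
P(q) = 3 - q
u = 54 (u = 27*(-2*(3 - 1*4)) = 27*(-2*(3 - 4)) = 27*(-2*(-1)) = 27*2 = 54)
S(J, E) = E + 2*J/E (S(J, E) = 2*J/E + E = E + 2*J/E)
1/((u + 170)² + S(235, -66)) = 1/((54 + 170)² + (-66 + 2*235/(-66))) = 1/(224² + (-66 + 2*235*(-1/66))) = 1/(50176 + (-66 - 235/33)) = 1/(50176 - 2413/33) = 1/(1653395/33) = 33/1653395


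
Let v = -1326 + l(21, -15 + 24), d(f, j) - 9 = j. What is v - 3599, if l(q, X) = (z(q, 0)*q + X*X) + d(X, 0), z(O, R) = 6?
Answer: -4709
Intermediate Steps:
d(f, j) = 9 + j
l(q, X) = 9 + X² + 6*q (l(q, X) = (6*q + X*X) + (9 + 0) = (6*q + X²) + 9 = (X² + 6*q) + 9 = 9 + X² + 6*q)
v = -1110 (v = -1326 + (9 + (-15 + 24)² + 6*21) = -1326 + (9 + 9² + 126) = -1326 + (9 + 81 + 126) = -1326 + 216 = -1110)
v - 3599 = -1110 - 3599 = -4709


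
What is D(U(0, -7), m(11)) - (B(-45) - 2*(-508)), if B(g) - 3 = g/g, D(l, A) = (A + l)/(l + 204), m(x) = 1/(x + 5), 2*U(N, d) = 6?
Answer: -3378191/3312 ≈ -1020.0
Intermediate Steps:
U(N, d) = 3 (U(N, d) = (½)*6 = 3)
m(x) = 1/(5 + x)
D(l, A) = (A + l)/(204 + l)
B(g) = 4 (B(g) = 3 + g/g = 3 + 1 = 4)
D(U(0, -7), m(11)) - (B(-45) - 2*(-508)) = (1/(5 + 11) + 3)/(204 + 3) - (4 - 2*(-508)) = (1/16 + 3)/207 - (4 + 1016) = (1/16 + 3)/207 - 1*1020 = (1/207)*(49/16) - 1020 = 49/3312 - 1020 = -3378191/3312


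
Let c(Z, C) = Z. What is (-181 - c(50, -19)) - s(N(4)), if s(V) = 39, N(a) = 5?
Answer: -270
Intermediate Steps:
(-181 - c(50, -19)) - s(N(4)) = (-181 - 1*50) - 1*39 = (-181 - 50) - 39 = -231 - 39 = -270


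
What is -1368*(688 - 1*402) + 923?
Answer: -390325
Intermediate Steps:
-1368*(688 - 1*402) + 923 = -1368*(688 - 402) + 923 = -1368*286 + 923 = -391248 + 923 = -390325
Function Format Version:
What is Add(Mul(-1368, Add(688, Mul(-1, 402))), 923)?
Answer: -390325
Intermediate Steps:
Add(Mul(-1368, Add(688, Mul(-1, 402))), 923) = Add(Mul(-1368, Add(688, -402)), 923) = Add(Mul(-1368, 286), 923) = Add(-391248, 923) = -390325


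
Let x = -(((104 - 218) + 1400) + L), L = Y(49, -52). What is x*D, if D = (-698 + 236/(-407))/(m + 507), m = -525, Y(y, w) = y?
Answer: -21087215/407 ≈ -51811.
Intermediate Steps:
L = 49
D = 47387/1221 (D = (-698 + 236/(-407))/(-525 + 507) = (-698 + 236*(-1/407))/(-18) = (-698 - 236/407)*(-1/18) = -284322/407*(-1/18) = 47387/1221 ≈ 38.810)
x = -1335 (x = -(((104 - 218) + 1400) + 49) = -((-114 + 1400) + 49) = -(1286 + 49) = -1*1335 = -1335)
x*D = -1335*47387/1221 = -21087215/407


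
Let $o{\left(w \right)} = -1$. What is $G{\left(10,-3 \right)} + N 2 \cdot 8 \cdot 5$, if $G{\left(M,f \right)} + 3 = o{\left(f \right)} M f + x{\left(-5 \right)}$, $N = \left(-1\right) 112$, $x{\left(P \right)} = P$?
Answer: $-8938$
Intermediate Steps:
$N = -112$
$G{\left(M,f \right)} = -8 - M f$ ($G{\left(M,f \right)} = -3 + \left(- M f - 5\right) = -3 - \left(5 + M f\right) = -8 - M f$)
$G{\left(10,-3 \right)} + N 2 \cdot 8 \cdot 5 = \left(-8 - 10 \left(-3\right)\right) - 112 \cdot 2 \cdot 8 \cdot 5 = \left(-8 + 30\right) - 112 \cdot 2 \cdot 40 = 22 - 8960 = -8938$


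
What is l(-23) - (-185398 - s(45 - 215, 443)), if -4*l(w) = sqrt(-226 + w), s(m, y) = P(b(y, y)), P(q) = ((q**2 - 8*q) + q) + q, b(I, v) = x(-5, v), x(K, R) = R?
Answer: 378989 - I*sqrt(249)/4 ≈ 3.7899e+5 - 3.9449*I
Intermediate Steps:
b(I, v) = v
P(q) = q**2 - 6*q (P(q) = (q**2 - 7*q) + q = q**2 - 6*q)
s(m, y) = y*(-6 + y)
l(w) = -sqrt(-226 + w)/4
l(-23) - (-185398 - s(45 - 215, 443)) = -sqrt(-226 - 23)/4 - (-185398 - 443*(-6 + 443)) = -I*sqrt(249)/4 - (-185398 - 443*437) = -I*sqrt(249)/4 - (-185398 - 1*193591) = -I*sqrt(249)/4 - (-185398 - 193591) = -I*sqrt(249)/4 - 1*(-378989) = -I*sqrt(249)/4 + 378989 = 378989 - I*sqrt(249)/4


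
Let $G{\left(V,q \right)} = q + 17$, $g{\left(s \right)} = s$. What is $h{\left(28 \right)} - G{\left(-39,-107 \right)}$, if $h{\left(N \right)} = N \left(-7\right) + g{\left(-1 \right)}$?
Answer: $-107$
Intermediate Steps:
$G{\left(V,q \right)} = 17 + q$
$h{\left(N \right)} = -1 - 7 N$ ($h{\left(N \right)} = N \left(-7\right) - 1 = - 7 N - 1 = -1 - 7 N$)
$h{\left(28 \right)} - G{\left(-39,-107 \right)} = \left(-1 - 196\right) - \left(17 - 107\right) = \left(-1 - 196\right) - -90 = -197 + 90 = -107$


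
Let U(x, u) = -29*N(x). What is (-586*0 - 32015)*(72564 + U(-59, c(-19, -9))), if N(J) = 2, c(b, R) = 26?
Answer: -2321279590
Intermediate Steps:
U(x, u) = -58 (U(x, u) = -29*2 = -58)
(-586*0 - 32015)*(72564 + U(-59, c(-19, -9))) = (-586*0 - 32015)*(72564 - 58) = (0 - 32015)*72506 = -32015*72506 = -2321279590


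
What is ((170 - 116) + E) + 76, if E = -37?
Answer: 93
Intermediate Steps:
((170 - 116) + E) + 76 = ((170 - 116) - 37) + 76 = (54 - 37) + 76 = 17 + 76 = 93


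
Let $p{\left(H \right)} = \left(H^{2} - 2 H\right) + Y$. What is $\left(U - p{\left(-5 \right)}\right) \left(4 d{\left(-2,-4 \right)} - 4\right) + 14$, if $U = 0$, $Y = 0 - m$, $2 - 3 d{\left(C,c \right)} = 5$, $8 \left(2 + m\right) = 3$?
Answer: $307$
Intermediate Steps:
$m = - \frac{13}{8}$ ($m = -2 + \frac{1}{8} \cdot 3 = -2 + \frac{3}{8} = - \frac{13}{8} \approx -1.625$)
$d{\left(C,c \right)} = -1$ ($d{\left(C,c \right)} = \frac{2}{3} - \frac{5}{3} = -1$)
$Y = \frac{13}{8}$ ($Y = 0 - - \frac{13}{8} = 0 + \frac{13}{8} = \frac{13}{8} \approx 1.625$)
$p{\left(H \right)} = \frac{13}{8} + H^{2} - 2 H$ ($p{\left(H \right)} = \left(H^{2} - 2 H\right) + \frac{13}{8} = \frac{13}{8} + H^{2} - 2 H$)
$\left(U - p{\left(-5 \right)}\right) \left(4 d{\left(-2,-4 \right)} - 4\right) + 14 = \left(0 - \left(\frac{13}{8} + \left(-5\right)^{2} - -10\right)\right) \left(4 \left(-1\right) - 4\right) + 14 = \left(0 - \left(\frac{13}{8} + 25 + 10\right)\right) \left(-4 - 4\right) + 14 = \left(0 - \frac{293}{8}\right) \left(-8\right) + 14 = \left(- \frac{293}{8}\right) \left(-8\right) + 14 = 293 + 14 = 307$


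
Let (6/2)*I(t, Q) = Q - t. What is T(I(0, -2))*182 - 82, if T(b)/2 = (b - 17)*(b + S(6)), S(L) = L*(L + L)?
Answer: -4129226/9 ≈ -4.5880e+5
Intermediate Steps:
S(L) = 2*L² (S(L) = L*(2*L) = 2*L²)
I(t, Q) = -t/3 + Q/3 (I(t, Q) = (Q - t)/3 = -t/3 + Q/3)
T(b) = 2*(-17 + b)*(72 + b) (T(b) = 2*((b - 17)*(b + 2*6²)) = 2*((-17 + b)*(b + 2*36)) = 2*((-17 + b)*(b + 72)) = 2*((-17 + b)*(72 + b)) = 2*(-17 + b)*(72 + b))
T(I(0, -2))*182 - 82 = (-2448 + 2*(-⅓*0 + (⅓)*(-2))² + 110*(-⅓*0 + (⅓)*(-2)))*182 - 82 = (-2448 + 2*(0 - ⅔)² + 110*(0 - ⅔))*182 - 82 = (-2448 + 2*(-⅔)² + 110*(-⅔))*182 - 82 = (-2448 + 2*(4/9) - 220/3)*182 - 82 = (-2448 + 8/9 - 220/3)*182 - 82 = -22684/9*182 - 82 = -4128488/9 - 82 = -4129226/9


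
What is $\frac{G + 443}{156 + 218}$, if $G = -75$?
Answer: $\frac{184}{187} \approx 0.98396$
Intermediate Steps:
$\frac{G + 443}{156 + 218} = \frac{-75 + 443}{156 + 218} = \frac{368}{374} = 368 \cdot \frac{1}{374} = \frac{184}{187}$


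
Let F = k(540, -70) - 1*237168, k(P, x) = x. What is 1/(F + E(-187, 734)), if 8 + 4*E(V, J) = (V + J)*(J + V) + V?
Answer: -2/324969 ≈ -6.1544e-6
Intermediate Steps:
E(V, J) = -2 + V/4 + (J + V)²/4 (E(V, J) = -2 + ((V + J)*(J + V) + V)/4 = -2 + ((J + V)*(J + V) + V)/4 = -2 + ((J + V)² + V)/4 = -2 + (V + (J + V)²)/4 = -2 + (V/4 + (J + V)²/4) = -2 + V/4 + (J + V)²/4)
F = -237238 (F = -70 - 1*237168 = -70 - 237168 = -237238)
1/(F + E(-187, 734)) = 1/(-237238 + (-2 + (¼)*(-187) + (734 - 187)²/4)) = 1/(-237238 + (-2 - 187/4 + (¼)*547²)) = 1/(-237238 + (-2 - 187/4 + (¼)*299209)) = 1/(-237238 + (-2 - 187/4 + 299209/4)) = 1/(-237238 + 149507/2) = 1/(-324969/2) = -2/324969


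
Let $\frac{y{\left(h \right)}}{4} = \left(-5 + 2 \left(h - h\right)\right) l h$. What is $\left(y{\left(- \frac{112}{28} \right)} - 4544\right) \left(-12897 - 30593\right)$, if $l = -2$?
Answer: $204576960$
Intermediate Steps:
$y{\left(h \right)} = 40 h$ ($y{\left(h \right)} = 4 \left(-5 + 2 \left(h - h\right)\right) \left(-2\right) h = 4 \left(-5 + 2 \cdot 0\right) \left(-2\right) h = 4 \left(-5 + 0\right) \left(-2\right) h = 4 \left(-5\right) \left(-2\right) h = 4 \cdot 10 h = 40 h$)
$\left(y{\left(- \frac{112}{28} \right)} - 4544\right) \left(-12897 - 30593\right) = \left(40 \left(- \frac{112}{28}\right) - 4544\right) \left(-12897 - 30593\right) = \left(40 \left(\left(-112\right) \frac{1}{28}\right) - 4544\right) \left(-43490\right) = \left(40 \left(-4\right) - 4544\right) \left(-43490\right) = \left(-160 - 4544\right) \left(-43490\right) = \left(-4704\right) \left(-43490\right) = 204576960$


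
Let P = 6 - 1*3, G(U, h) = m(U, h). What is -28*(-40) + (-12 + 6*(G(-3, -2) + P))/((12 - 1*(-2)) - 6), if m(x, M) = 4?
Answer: 4495/4 ≈ 1123.8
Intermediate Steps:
G(U, h) = 4
P = 3 (P = 6 - 3 = 3)
-28*(-40) + (-12 + 6*(G(-3, -2) + P))/((12 - 1*(-2)) - 6) = -28*(-40) + (-12 + 6*(4 + 3))/((12 - 1*(-2)) - 6) = 1120 + (-12 + 6*7)/((12 + 2) - 6) = 1120 + (-12 + 42)/(14 - 6) = 1120 + 30/8 = 1120 + 30*(⅛) = 1120 + 15/4 = 4495/4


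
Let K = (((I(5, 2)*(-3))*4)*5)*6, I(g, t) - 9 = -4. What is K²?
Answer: 3240000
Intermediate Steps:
I(g, t) = 5 (I(g, t) = 9 - 4 = 5)
K = -1800 (K = (((5*(-3))*4)*5)*6 = (-15*4*5)*6 = -60*5*6 = -300*6 = -1800)
K² = (-1800)² = 3240000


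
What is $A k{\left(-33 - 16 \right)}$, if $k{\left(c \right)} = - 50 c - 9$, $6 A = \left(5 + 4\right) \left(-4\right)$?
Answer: $-14646$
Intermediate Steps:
$A = -6$ ($A = \frac{\left(5 + 4\right) \left(-4\right)}{6} = \frac{9 \left(-4\right)}{6} = \frac{1}{6} \left(-36\right) = -6$)
$k{\left(c \right)} = -9 - 50 c$
$A k{\left(-33 - 16 \right)} = - 6 \left(-9 - 50 \left(-33 - 16\right)\right) = - 6 \left(-9 - -2450\right) = - 6 \left(-9 + 2450\right) = \left(-6\right) 2441 = -14646$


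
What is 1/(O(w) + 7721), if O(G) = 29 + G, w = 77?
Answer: 1/7827 ≈ 0.00012776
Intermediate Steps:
1/(O(w) + 7721) = 1/((29 + 77) + 7721) = 1/(106 + 7721) = 1/7827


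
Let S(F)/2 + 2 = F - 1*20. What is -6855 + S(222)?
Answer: -6455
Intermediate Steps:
S(F) = -44 + 2*F (S(F) = -4 + 2*(F - 1*20) = -4 + 2*(F - 20) = -4 + 2*(-20 + F) = -4 + (-40 + 2*F) = -44 + 2*F)
-6855 + S(222) = -6855 + (-44 + 2*222) = -6855 + (-44 + 444) = -6855 + 400 = -6455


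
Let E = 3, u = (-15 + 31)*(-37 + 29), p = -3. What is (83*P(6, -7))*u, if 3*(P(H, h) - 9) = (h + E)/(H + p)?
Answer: -818048/9 ≈ -90894.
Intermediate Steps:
u = -128 (u = 16*(-8) = -128)
P(H, h) = 9 + (3 + h)/(3*(-3 + H)) (P(H, h) = 9 + ((h + 3)/(H - 3))/3 = 9 + ((3 + h)/(-3 + H))/3 = 9 + (3 + h)/(3*(-3 + H)))
(83*P(6, -7))*u = (83*((-78 - 7 + 27*6)/(3*(-3 + 6))))*(-128) = (83*((1/3)*(-78 - 7 + 162)/3))*(-128) = (83*((1/3)*(1/3)*77))*(-128) = (83*(77/9))*(-128) = (6391/9)*(-128) = -818048/9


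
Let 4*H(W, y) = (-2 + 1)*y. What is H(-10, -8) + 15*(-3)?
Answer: -43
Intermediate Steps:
H(W, y) = -y/4 (H(W, y) = ((-2 + 1)*y)/4 = (-y)/4 = -y/4)
H(-10, -8) + 15*(-3) = -¼*(-8) + 15*(-3) = 2 - 45 = -43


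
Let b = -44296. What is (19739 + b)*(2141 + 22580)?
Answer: -607073597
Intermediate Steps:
(19739 + b)*(2141 + 22580) = (19739 - 44296)*(2141 + 22580) = -24557*24721 = -607073597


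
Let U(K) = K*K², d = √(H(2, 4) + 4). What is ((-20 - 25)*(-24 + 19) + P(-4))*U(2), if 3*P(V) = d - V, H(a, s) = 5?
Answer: 5456/3 ≈ 1818.7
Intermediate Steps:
d = 3 (d = √(5 + 4) = √9 = 3)
U(K) = K³
P(V) = 1 - V/3 (P(V) = (3 - V)/3 = 1 - V/3)
((-20 - 25)*(-24 + 19) + P(-4))*U(2) = ((-20 - 25)*(-24 + 19) + (1 - ⅓*(-4)))*2³ = (-45*(-5) + (1 + 4/3))*8 = (225 + 7/3)*8 = (682/3)*8 = 5456/3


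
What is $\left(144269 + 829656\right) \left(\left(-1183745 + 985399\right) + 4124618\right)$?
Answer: $3823894457600$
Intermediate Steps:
$\left(144269 + 829656\right) \left(\left(-1183745 + 985399\right) + 4124618\right) = 973925 \left(-198346 + 4124618\right) = 973925 \cdot 3926272 = 3823894457600$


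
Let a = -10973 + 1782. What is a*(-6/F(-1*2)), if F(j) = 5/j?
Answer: -110292/5 ≈ -22058.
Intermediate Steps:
a = -9191
a*(-6/F(-1*2)) = -(-55146)/(5/((-1*2))) = -(-55146)/(5/(-2)) = -(-55146)/(5*(-½)) = -(-55146)/(-5/2) = -(-55146)*(-2)/5 = -9191*12/5 = -110292/5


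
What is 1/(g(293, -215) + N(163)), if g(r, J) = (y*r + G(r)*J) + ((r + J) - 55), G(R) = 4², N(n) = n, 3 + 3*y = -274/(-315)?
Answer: -945/3271633 ≈ -0.00028885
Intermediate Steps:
y = -671/945 (y = -1 + (-274/(-315))/3 = -1 + (-274*(-1/315))/3 = -1 + (⅓)*(274/315) = -1 + 274/945 = -671/945 ≈ -0.71005)
G(R) = 16
g(r, J) = -55 + 17*J + 274*r/945 (g(r, J) = (-671*r/945 + 16*J) + ((r + J) - 55) = (16*J - 671*r/945) + ((J + r) - 55) = (16*J - 671*r/945) + (-55 + J + r) = -55 + 17*J + 274*r/945)
1/(g(293, -215) + N(163)) = 1/((-55 + 17*(-215) + (274/945)*293) + 163) = 1/((-55 - 3655 + 80282/945) + 163) = 1/(-3425668/945 + 163) = 1/(-3271633/945) = -945/3271633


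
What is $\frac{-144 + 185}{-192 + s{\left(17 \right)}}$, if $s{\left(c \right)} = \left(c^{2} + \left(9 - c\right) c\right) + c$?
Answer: $- \frac{41}{22} \approx -1.8636$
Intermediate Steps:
$s{\left(c \right)} = c + c^{2} + c \left(9 - c\right)$ ($s{\left(c \right)} = \left(c^{2} + c \left(9 - c\right)\right) + c = c + c^{2} + c \left(9 - c\right)$)
$\frac{-144 + 185}{-192 + s{\left(17 \right)}} = \frac{-144 + 185}{-192 + 10 \cdot 17} = \frac{41}{-192 + 170} = \frac{41}{-22} = 41 \left(- \frac{1}{22}\right) = - \frac{41}{22}$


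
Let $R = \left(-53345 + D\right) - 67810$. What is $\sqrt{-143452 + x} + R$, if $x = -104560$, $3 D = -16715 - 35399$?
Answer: $- \frac{415579}{3} + 2 i \sqrt{62003} \approx -1.3853 \cdot 10^{5} + 498.01 i$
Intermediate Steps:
$D = - \frac{52114}{3}$ ($D = \frac{-16715 - 35399}{3} = \frac{1}{3} \left(-52114\right) = - \frac{52114}{3} \approx -17371.0$)
$R = - \frac{415579}{3}$ ($R = \left(-53345 - \frac{52114}{3}\right) - 67810 = - \frac{212149}{3} - 67810 = - \frac{415579}{3} \approx -1.3853 \cdot 10^{5}$)
$\sqrt{-143452 + x} + R = \sqrt{-143452 - 104560} - \frac{415579}{3} = \sqrt{-248012} - \frac{415579}{3} = 2 i \sqrt{62003} - \frac{415579}{3} = - \frac{415579}{3} + 2 i \sqrt{62003}$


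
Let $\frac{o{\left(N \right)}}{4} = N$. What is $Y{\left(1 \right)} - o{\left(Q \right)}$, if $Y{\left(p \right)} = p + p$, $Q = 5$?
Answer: $-18$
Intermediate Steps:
$o{\left(N \right)} = 4 N$
$Y{\left(p \right)} = 2 p$
$Y{\left(1 \right)} - o{\left(Q \right)} = 2 \cdot 1 - 4 \cdot 5 = 2 - 20 = -18$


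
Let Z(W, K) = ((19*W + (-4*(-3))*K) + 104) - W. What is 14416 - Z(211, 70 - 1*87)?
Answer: 10718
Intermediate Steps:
Z(W, K) = 104 + 12*K + 18*W (Z(W, K) = ((19*W + 12*K) + 104) - W = ((12*K + 19*W) + 104) - W = (104 + 12*K + 19*W) - W = 104 + 12*K + 18*W)
14416 - Z(211, 70 - 1*87) = 14416 - (104 + 12*(70 - 1*87) + 18*211) = 14416 - (104 + 12*(70 - 87) + 3798) = 14416 - (104 + 12*(-17) + 3798) = 14416 - (104 - 204 + 3798) = 14416 - 1*3698 = 14416 - 3698 = 10718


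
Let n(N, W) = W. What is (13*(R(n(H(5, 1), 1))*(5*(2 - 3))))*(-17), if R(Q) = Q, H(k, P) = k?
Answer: 1105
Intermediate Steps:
(13*(R(n(H(5, 1), 1))*(5*(2 - 3))))*(-17) = (13*(1*(5*(2 - 3))))*(-17) = (13*(1*(5*(-1))))*(-17) = (13*(1*(-5)))*(-17) = (13*(-5))*(-17) = -65*(-17) = 1105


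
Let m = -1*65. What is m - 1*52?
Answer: -117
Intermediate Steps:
m = -65
m - 1*52 = -65 - 1*52 = -65 - 52 = -117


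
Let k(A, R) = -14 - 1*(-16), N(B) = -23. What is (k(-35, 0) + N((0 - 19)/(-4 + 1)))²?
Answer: 441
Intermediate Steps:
k(A, R) = 2 (k(A, R) = -14 + 16 = 2)
(k(-35, 0) + N((0 - 19)/(-4 + 1)))² = (2 - 23)² = (-21)² = 441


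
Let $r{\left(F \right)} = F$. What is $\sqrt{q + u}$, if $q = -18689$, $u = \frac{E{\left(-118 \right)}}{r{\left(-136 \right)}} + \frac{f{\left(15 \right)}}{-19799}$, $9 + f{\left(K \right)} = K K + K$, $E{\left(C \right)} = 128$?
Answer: $\frac{i \sqrt{2117349543720034}}{336583} \approx 136.71 i$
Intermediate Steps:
$f{\left(K \right)} = -9 + K + K^{2}$ ($f{\left(K \right)} = -9 + \left(K K + K\right) = -9 + \left(K^{2} + K\right) = -9 + \left(K + K^{2}\right) = -9 + K + K^{2}$)
$u = - \frac{320711}{336583}$ ($u = \frac{128}{-136} + \frac{-9 + 15 + 15^{2}}{-19799} = 128 \left(- \frac{1}{136}\right) + \left(-9 + 15 + 225\right) \left(- \frac{1}{19799}\right) = - \frac{16}{17} + 231 \left(- \frac{1}{19799}\right) = - \frac{16}{17} - \frac{231}{19799} = - \frac{320711}{336583} \approx -0.95284$)
$\sqrt{q + u} = \sqrt{-18689 - \frac{320711}{336583}} = \sqrt{- \frac{6290720398}{336583}} = \frac{i \sqrt{2117349543720034}}{336583}$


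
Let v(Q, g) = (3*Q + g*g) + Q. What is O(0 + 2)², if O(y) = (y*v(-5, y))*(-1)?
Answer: 1024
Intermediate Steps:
v(Q, g) = g² + 4*Q (v(Q, g) = (3*Q + g²) + Q = (g² + 3*Q) + Q = g² + 4*Q)
O(y) = -y*(-20 + y²) (O(y) = (y*(y² + 4*(-5)))*(-1) = (y*(y² - 20))*(-1) = (y*(-20 + y²))*(-1) = -y*(-20 + y²))
O(0 + 2)² = ((0 + 2)*(20 - (0 + 2)²))² = (2*(20 - 1*2²))² = (2*(20 - 1*4))² = (2*(20 - 4))² = (2*16)² = 32² = 1024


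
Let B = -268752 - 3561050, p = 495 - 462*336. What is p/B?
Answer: 154737/3829802 ≈ 0.040403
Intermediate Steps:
p = -154737 (p = 495 - 155232 = -154737)
B = -3829802
p/B = -154737/(-3829802) = -154737*(-1/3829802) = 154737/3829802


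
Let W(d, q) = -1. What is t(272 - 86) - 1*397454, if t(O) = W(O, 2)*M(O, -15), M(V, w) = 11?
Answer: -397465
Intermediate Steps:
t(O) = -11 (t(O) = -1*11 = -11)
t(272 - 86) - 1*397454 = -11 - 1*397454 = -11 - 397454 = -397465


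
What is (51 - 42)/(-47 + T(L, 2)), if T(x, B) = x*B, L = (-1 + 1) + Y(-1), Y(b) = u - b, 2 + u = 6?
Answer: -9/37 ≈ -0.24324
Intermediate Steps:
u = 4 (u = -2 + 6 = 4)
Y(b) = 4 - b
L = 5 (L = (-1 + 1) + (4 - 1*(-1)) = 0 + (4 + 1) = 0 + 5 = 5)
T(x, B) = B*x
(51 - 42)/(-47 + T(L, 2)) = (51 - 42)/(-47 + 2*5) = 9/(-47 + 10) = 9/(-37) = -1/37*9 = -9/37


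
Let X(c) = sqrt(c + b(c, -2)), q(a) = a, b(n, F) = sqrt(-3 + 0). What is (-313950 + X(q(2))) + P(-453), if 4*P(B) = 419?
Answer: -1255381/4 + sqrt(2 + I*sqrt(3)) ≈ -3.1384e+5 + 0.56822*I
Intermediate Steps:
b(n, F) = I*sqrt(3) (b(n, F) = sqrt(-3) = I*sqrt(3))
P(B) = 419/4 (P(B) = (1/4)*419 = 419/4)
X(c) = sqrt(c + I*sqrt(3))
(-313950 + X(q(2))) + P(-453) = (-313950 + sqrt(2 + I*sqrt(3))) + 419/4 = -1255381/4 + sqrt(2 + I*sqrt(3))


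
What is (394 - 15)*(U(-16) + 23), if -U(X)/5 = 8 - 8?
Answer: 8717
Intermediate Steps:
U(X) = 0 (U(X) = -5*(8 - 8) = -5*0 = 0)
(394 - 15)*(U(-16) + 23) = (394 - 15)*(0 + 23) = 379*23 = 8717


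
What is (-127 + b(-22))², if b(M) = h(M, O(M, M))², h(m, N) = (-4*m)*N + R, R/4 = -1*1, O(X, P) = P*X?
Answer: 3289644143320838689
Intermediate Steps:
R = -4 (R = 4*(-1*1) = 4*(-1) = -4)
h(m, N) = -4 - 4*N*m (h(m, N) = (-4*m)*N - 4 = -4*N*m - 4 = -4 - 4*N*m)
b(M) = (-4 - 4*M³)² (b(M) = (-4 - 4*M*M*M)² = (-4 - 4*M²*M)² = (-4 - 4*M³)²)
(-127 + b(-22))² = (-127 + 16*(1 + (-22)³)²)² = (-127 + 16*(1 - 10648)²)² = (-127 + 16*(-10647)²)² = (-127 + 16*113358609)² = (-127 + 1813737744)² = 1813737617² = 3289644143320838689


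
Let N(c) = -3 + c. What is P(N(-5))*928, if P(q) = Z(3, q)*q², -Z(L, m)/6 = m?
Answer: 2850816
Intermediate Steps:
Z(L, m) = -6*m
P(q) = -6*q³ (P(q) = (-6*q)*q² = -6*q³)
P(N(-5))*928 = -6*(-3 - 5)³*928 = -6*(-8)³*928 = -6*(-512)*928 = 3072*928 = 2850816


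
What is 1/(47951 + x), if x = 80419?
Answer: 1/128370 ≈ 7.7900e-6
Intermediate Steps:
1/(47951 + x) = 1/(47951 + 80419) = 1/128370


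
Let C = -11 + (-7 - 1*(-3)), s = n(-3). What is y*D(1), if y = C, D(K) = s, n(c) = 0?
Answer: 0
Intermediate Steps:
s = 0
D(K) = 0
C = -15 (C = -11 + (-7 + 3) = -11 - 4 = -15)
y = -15
y*D(1) = -15*0 = 0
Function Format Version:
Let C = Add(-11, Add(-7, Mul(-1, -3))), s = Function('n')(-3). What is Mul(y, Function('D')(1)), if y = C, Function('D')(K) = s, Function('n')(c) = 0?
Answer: 0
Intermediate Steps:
s = 0
Function('D')(K) = 0
C = -15 (C = Add(-11, Add(-7, 3)) = Add(-11, -4) = -15)
y = -15
Mul(y, Function('D')(1)) = Mul(-15, 0) = 0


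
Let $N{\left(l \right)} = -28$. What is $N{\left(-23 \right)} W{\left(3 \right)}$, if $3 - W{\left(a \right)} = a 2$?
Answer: $84$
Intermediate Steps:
$W{\left(a \right)} = 3 - 2 a$ ($W{\left(a \right)} = 3 - a 2 = 3 - 2 a$)
$N{\left(-23 \right)} W{\left(3 \right)} = - 28 \left(3 - 6\right) = \left(-28\right) \left(-3\right) = 84$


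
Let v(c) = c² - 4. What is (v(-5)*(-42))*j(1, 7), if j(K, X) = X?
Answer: -6174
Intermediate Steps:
v(c) = -4 + c²
(v(-5)*(-42))*j(1, 7) = ((-4 + (-5)²)*(-42))*7 = ((-4 + 25)*(-42))*7 = (21*(-42))*7 = -882*7 = -6174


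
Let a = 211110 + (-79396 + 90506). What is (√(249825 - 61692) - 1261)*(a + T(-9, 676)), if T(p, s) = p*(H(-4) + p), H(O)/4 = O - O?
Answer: -280321561 + 222301*√188133 ≈ -1.8390e+8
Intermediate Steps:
H(O) = 0 (H(O) = 4*(O - O) = 4*0 = 0)
T(p, s) = p² (T(p, s) = p*(0 + p) = p*p = p²)
a = 222220 (a = 211110 + 11110 = 222220)
(√(249825 - 61692) - 1261)*(a + T(-9, 676)) = (√(249825 - 61692) - 1261)*(222220 + (-9)²) = (√188133 - 1261)*(222220 + 81) = (-1261 + √188133)*222301 = -280321561 + 222301*√188133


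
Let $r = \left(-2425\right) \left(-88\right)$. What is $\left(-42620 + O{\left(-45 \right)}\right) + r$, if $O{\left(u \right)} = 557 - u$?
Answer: $171382$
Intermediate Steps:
$r = 213400$
$\left(-42620 + O{\left(-45 \right)}\right) + r = \left(-42620 + \left(557 - -45\right)\right) + 213400 = \left(-42620 + \left(557 + 45\right)\right) + 213400 = \left(-42620 + 602\right) + 213400 = -42018 + 213400 = 171382$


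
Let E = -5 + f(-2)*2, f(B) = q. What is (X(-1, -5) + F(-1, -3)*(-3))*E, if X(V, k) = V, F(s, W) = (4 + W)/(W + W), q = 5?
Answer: -5/2 ≈ -2.5000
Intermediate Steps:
f(B) = 5
F(s, W) = (4 + W)/(2*W) (F(s, W) = (4 + W)/((2*W)) = (4 + W)*(1/(2*W)) = (4 + W)/(2*W))
E = 5 (E = -5 + 5*2 = -5 + 10 = 5)
(X(-1, -5) + F(-1, -3)*(-3))*E = (-1 + ((½)*(4 - 3)/(-3))*(-3))*5 = (-1 + ((½)*(-⅓)*1)*(-3))*5 = (-1 - ⅙*(-3))*5 = (-1 + ½)*5 = -½*5 = -5/2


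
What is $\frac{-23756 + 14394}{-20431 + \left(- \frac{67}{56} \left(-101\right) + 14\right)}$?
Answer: $\frac{524272}{1136585} \approx 0.46127$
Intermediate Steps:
$\frac{-23756 + 14394}{-20431 + \left(- \frac{67}{56} \left(-101\right) + 14\right)} = - \frac{9362}{-20431 + \left(\left(-67\right) \frac{1}{56} \left(-101\right) + 14\right)} = - \frac{9362}{-20431 + \left(\left(- \frac{67}{56}\right) \left(-101\right) + 14\right)} = - \frac{9362}{-20431 + \left(\frac{6767}{56} + 14\right)} = - \frac{9362}{-20431 + \frac{7551}{56}} = - \frac{9362}{- \frac{1136585}{56}} = \left(-9362\right) \left(- \frac{56}{1136585}\right) = \frac{524272}{1136585}$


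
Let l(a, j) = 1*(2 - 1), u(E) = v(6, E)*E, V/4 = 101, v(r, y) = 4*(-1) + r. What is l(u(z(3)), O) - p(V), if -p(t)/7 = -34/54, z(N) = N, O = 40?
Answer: -92/27 ≈ -3.4074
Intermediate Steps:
v(r, y) = -4 + r
V = 404 (V = 4*101 = 404)
u(E) = 2*E (u(E) = (-4 + 6)*E = 2*E)
l(a, j) = 1 (l(a, j) = 1*1 = 1)
p(t) = 119/27 (p(t) = -(-238)/54 = -7*(-17/27) = 119/27)
l(u(z(3)), O) - p(V) = 1 - 1*119/27 = 1 - 119/27 = -92/27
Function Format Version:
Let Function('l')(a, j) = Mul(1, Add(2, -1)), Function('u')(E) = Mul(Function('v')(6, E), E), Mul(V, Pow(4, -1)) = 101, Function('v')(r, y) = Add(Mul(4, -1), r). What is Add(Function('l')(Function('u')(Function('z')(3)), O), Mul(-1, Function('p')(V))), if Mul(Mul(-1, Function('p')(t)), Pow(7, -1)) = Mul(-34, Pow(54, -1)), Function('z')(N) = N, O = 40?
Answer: Rational(-92, 27) ≈ -3.4074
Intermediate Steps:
Function('v')(r, y) = Add(-4, r)
V = 404 (V = Mul(4, 101) = 404)
Function('u')(E) = Mul(2, E) (Function('u')(E) = Mul(Add(-4, 6), E) = Mul(2, E))
Function('l')(a, j) = 1 (Function('l')(a, j) = Mul(1, 1) = 1)
Function('p')(t) = Rational(119, 27) (Function('p')(t) = Mul(-7, Mul(-34, Pow(54, -1))) = Mul(-7, Mul(-34, Rational(1, 54))) = Mul(-7, Rational(-17, 27)) = Rational(119, 27))
Add(Function('l')(Function('u')(Function('z')(3)), O), Mul(-1, Function('p')(V))) = Add(1, Mul(-1, Rational(119, 27))) = Add(1, Rational(-119, 27)) = Rational(-92, 27)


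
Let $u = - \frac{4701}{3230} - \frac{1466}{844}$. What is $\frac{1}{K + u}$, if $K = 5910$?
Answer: $\frac{340765}{2012833297} \approx 0.0001693$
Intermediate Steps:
$u = - \frac{1087853}{340765}$ ($u = \left(-4701\right) \frac{1}{3230} - \frac{733}{422} = - \frac{4701}{3230} - \frac{733}{422} = - \frac{1087853}{340765} \approx -3.1924$)
$\frac{1}{K + u} = \frac{1}{5910 - \frac{1087853}{340765}} = \frac{1}{\frac{2012833297}{340765}} = \frac{340765}{2012833297}$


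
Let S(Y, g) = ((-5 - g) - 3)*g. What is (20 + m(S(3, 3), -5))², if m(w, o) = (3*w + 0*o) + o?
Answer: 7056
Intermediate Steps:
S(Y, g) = g*(-8 - g) (S(Y, g) = (-8 - g)*g = g*(-8 - g))
m(w, o) = o + 3*w (m(w, o) = (3*w + 0) + o = 3*w + o = o + 3*w)
(20 + m(S(3, 3), -5))² = (20 + (-5 + 3*(-1*3*(8 + 3))))² = (20 + (-5 + 3*(-1*3*11)))² = (20 + (-5 + 3*(-33)))² = (20 + (-5 - 99))² = (20 - 104)² = (-84)² = 7056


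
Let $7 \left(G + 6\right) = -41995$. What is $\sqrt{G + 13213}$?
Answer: $\frac{3 \sqrt{39242}}{7} \approx 84.898$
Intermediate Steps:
$G = - \frac{42037}{7}$ ($G = -6 + \frac{1}{7} \left(-41995\right) = -6 - \frac{41995}{7} = - \frac{42037}{7} \approx -6005.3$)
$\sqrt{G + 13213} = \sqrt{- \frac{42037}{7} + 13213} = \sqrt{\frac{50454}{7}} = \frac{3 \sqrt{39242}}{7}$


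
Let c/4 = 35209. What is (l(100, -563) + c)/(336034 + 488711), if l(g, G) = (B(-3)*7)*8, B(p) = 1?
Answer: 46964/274915 ≈ 0.17083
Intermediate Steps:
c = 140836 (c = 4*35209 = 140836)
l(g, G) = 56 (l(g, G) = (1*7)*8 = 7*8 = 56)
(l(100, -563) + c)/(336034 + 488711) = (56 + 140836)/(336034 + 488711) = 140892/824745 = 140892*(1/824745) = 46964/274915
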